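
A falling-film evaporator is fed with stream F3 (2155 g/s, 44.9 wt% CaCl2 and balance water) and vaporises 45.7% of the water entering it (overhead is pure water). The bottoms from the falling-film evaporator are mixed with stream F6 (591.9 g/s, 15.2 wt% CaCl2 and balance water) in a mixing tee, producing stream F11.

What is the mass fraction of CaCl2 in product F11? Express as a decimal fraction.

Vapour removed = 0.457×0.551×2155 = 542.64 g/s; concentrate = 1612.4 g/s.
CaCl2 reaching the mixer = 967.6 (from concentrate) + 591.9×0.152 = 1057.6 g/s.
Product flow = 1612.4 + 591.9 = 2204.3 g/s; CaCl2 fraction = 0.480.

0.480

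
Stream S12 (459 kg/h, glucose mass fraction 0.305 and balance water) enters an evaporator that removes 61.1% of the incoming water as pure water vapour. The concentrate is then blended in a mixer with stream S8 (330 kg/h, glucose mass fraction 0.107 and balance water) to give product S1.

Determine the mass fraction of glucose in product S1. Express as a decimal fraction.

0.295

Vapour removed = 0.611×0.695×459 = 194.91 kg/h; concentrate = 264.09 kg/h.
glucose reaching the mixer = 140 (from concentrate) + 330×0.107 = 175.31 kg/h.
Product flow = 264.09 + 330 = 594.09 kg/h; glucose fraction = 0.295.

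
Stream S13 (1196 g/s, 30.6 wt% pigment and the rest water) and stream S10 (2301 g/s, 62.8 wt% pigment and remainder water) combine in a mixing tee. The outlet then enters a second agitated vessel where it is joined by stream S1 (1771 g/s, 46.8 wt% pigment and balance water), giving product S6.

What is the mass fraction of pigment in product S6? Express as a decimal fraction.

0.5011

Overall, product flow = 5268 g/s.
pigment in = 1196×0.306 + 2301×0.628 + 1771×0.468 = 2639.8 g/s.
pigment fraction in S6 = 0.5011.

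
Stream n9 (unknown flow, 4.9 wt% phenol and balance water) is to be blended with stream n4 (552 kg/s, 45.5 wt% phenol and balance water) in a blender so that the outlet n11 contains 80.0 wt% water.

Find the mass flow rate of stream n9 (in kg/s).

932.2 kg/s

Let n9 be the unknown flow. Total out = 552 + n9.
water balance: 300.84 + 0.951·n9 = 0.800·(552 + n9)
(0.951 − 0.800)·n9 = 0.800×552 − 300.84 = 140.76
n9 = 140.76 / 0.151 = 932.19 kg/s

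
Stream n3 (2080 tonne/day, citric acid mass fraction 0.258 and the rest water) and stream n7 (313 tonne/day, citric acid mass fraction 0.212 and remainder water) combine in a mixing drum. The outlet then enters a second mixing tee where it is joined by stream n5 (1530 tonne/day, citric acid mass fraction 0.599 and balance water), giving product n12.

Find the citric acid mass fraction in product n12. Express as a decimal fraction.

Overall, product flow = 3923 tonne/day.
citric acid in = 2080×0.258 + 313×0.212 + 1530×0.599 = 1519.5 tonne/day.
citric acid fraction in n12 = 0.387.

0.387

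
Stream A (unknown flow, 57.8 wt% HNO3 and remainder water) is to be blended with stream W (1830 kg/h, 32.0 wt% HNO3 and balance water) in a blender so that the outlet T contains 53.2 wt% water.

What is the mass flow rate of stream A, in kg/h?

Let A be the unknown flow. Total out = 1830 + A.
water balance: 1244.4 + 0.422·A = 0.532·(1830 + A)
(0.422 − 0.532)·A = 0.532×1830 − 1244.4 = -270.84
A = -270.84 / -0.110 = 2462.2 kg/h

2462 kg/h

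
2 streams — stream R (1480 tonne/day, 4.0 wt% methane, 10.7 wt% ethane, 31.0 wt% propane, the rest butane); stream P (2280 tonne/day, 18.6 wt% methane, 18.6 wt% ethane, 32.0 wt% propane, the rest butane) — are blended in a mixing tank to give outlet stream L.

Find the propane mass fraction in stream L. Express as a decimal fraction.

Total flow out = 1480 + 2280 = 3760 tonne/day.
propane in = 1480×0.310 + 2280×0.320 = 1188.4 tonne/day.
propane mass fraction in L = 1188.4/3760 = 0.316.

0.316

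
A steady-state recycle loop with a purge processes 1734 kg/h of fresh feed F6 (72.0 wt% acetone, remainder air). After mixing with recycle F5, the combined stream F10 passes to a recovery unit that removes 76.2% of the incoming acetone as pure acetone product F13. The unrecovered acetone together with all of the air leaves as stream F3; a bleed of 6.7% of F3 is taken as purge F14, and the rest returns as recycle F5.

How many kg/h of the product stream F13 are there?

1223 kg/h

acetone in F10: m_A = 1734×0.720 + (1−0.067)·(1−0.762)·m_A, so m_A = 1248.5/0.7779 = 1604.8 kg/h.
Product F13 = 0.762×1604.8 = 1222.9 kg/h.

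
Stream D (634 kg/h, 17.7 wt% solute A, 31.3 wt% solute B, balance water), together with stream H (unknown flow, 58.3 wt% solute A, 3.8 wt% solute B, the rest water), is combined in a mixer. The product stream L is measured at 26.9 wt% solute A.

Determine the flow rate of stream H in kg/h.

Let H be the unknown flow. Total out = 634 + H.
solute A balance: 112.22 + 0.583·H = 0.269·(634 + H)
(0.583 − 0.269)·H = 0.269×634 − 112.22 = 58.328
H = 58.328 / 0.314 = 185.76 kg/h

185.8 kg/h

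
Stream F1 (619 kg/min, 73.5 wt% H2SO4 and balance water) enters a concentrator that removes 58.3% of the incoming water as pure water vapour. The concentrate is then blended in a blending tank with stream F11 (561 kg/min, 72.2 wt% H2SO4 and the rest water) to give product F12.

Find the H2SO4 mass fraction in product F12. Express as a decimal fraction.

0.793

Vapour removed = 0.583×0.265×619 = 95.632 kg/min; concentrate = 523.37 kg/min.
H2SO4 reaching the mixer = 454.96 (from concentrate) + 561×0.722 = 860.01 kg/min.
Product flow = 523.37 + 561 = 1084.4 kg/min; H2SO4 fraction = 0.793.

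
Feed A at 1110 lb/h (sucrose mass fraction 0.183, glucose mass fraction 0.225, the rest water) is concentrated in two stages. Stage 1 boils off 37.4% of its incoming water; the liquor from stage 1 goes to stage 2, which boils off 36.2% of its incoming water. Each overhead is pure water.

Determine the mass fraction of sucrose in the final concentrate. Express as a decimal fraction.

0.284

water in feed = 1110×0.592 = 657.12 lb/h.
After stage 1: water left = (1−0.374)×657.12 = 411.36; stream total = 864.24 lb/h.
After stage 2: water left = (1−0.362)×411.36 = 262.45; final concentrate = 715.33 lb/h.
sucrose fraction = 203.13/715.33 = 0.284.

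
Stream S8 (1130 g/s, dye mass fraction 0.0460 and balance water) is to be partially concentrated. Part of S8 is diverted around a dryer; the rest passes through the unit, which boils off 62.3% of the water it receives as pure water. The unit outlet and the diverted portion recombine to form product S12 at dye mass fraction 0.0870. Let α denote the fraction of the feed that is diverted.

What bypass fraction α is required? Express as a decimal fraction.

All 1130×0.046 = 51.98 g/s of dye reaches S12, so S12 = 51.98/0.087 = 597.47 g/s and vapour = 532.53 g/s.
The evaporator receives (1−α)·1130 of feed at 0.954 water and removes 0.623 of that water:
0.623×0.954×(1−α)×1130 = 532.53
(1−α) = 532.53/671.61 = 0.7929;  α = 0.2071.

0.207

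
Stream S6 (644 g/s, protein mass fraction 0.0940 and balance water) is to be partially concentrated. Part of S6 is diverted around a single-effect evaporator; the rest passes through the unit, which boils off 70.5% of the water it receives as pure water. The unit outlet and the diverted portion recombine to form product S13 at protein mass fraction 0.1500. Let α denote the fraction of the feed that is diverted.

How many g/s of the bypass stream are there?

267.6 g/s

All 644×0.094 = 60.536 g/s of protein reaches S13, so S13 = 60.536/0.150 = 403.57 g/s and vapour = 240.43 g/s.
The evaporator receives (1−α)·644 of feed at 0.906 water and removes 0.705 of that water:
0.705×0.906×(1−α)×644 = 240.43
(1−α) = 240.43/411.34 = 0.5845;  α = 0.4155.
Bypass flow = 0.4155×644 = 267.59 g/s.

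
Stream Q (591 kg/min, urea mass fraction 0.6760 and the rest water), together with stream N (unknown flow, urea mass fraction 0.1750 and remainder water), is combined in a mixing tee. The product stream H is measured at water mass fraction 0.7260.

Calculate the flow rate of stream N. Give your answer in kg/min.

2400 kg/min

Let N be the unknown flow. Total out = 591 + N.
water balance: 191.48 + 0.825·N = 0.726·(591 + N)
(0.825 − 0.726)·N = 0.726×591 − 191.48 = 237.58
N = 237.58 / 0.099 = 2399.8 kg/min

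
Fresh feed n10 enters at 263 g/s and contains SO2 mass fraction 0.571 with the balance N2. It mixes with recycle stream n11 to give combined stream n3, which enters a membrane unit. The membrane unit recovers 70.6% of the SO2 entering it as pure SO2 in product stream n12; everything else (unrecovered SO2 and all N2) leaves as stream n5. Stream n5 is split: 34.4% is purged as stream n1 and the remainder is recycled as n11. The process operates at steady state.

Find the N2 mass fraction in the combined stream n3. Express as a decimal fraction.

N2 enters only via n10 and leaves only via the purge: 263×0.429 = 0.344×(N2 in n5), and the membrane unit passes all N2, so N2 in n3 = N2 in n5 = 327.99 g/s.
SO2 in n3: m_A = 263×0.571 + (1−0.344)·(1−0.706)·m_A, so m_A = 150.17/0.8071 = 186.06 g/s.
n3 = 186.06 + 327.99 = 514.04 g/s.
N2 fraction in n3 = 327.99/514.04 = 0.638.

0.638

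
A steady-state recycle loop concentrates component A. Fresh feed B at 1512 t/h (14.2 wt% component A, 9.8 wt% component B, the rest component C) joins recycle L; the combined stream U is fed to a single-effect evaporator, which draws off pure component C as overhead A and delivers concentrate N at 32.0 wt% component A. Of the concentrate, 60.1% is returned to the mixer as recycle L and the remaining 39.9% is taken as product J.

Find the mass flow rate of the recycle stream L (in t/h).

1011 t/h

Overall component A balance (none leaves overhead): component A in fresh feed = component A in product, i.e. 1512×0.142 = (1−0.601)·N·0.320.
N = 214.7/(0.320×0.399) = 1681.6 t/h.
Recycle L = 0.601×1681.6 = 1010.6 t/h.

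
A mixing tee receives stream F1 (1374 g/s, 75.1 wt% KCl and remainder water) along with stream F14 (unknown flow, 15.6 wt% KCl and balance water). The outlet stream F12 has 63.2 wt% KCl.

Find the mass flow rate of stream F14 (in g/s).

Let F14 be the unknown flow. Total out = 1374 + F14.
KCl balance: 1031.9 + 0.156·F14 = 0.632·(1374 + F14)
(0.156 − 0.632)·F14 = 0.632×1374 − 1031.9 = -163.51
F14 = -163.51 / -0.476 = 343.5 g/s

343.5 g/s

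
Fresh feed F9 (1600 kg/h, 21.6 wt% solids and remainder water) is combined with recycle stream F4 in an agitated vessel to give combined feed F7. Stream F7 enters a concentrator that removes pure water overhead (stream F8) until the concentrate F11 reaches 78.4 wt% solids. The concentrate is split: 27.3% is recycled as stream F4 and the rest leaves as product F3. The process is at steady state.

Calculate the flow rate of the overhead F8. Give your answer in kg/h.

Overall solids balance (none leaves overhead): solids in fresh feed = solids in product, i.e. 1600×0.216 = (1−0.273)·F11·0.784.
F11 = 345.6/(0.784×0.727) = 606.35 kg/h.
Recycle F4 = 0.273×606.35 = 165.53 kg/h.
Combined feed F7 = 1600 + 165.53 = 1765.5 kg/h.
Overhead F8 = F7 − F11 = 1765.5 − 606.35 = 1159.2 kg/h.

1159 kg/h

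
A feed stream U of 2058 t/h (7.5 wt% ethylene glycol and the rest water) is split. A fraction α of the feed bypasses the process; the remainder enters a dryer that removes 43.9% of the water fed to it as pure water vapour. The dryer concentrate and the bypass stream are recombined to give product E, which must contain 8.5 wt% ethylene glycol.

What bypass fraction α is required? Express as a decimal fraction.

0.710

All 2058×0.075 = 154.35 t/h of ethylene glycol reaches E, so E = 154.35/0.085 = 1815.9 t/h and vapour = 242.12 t/h.
The evaporator receives (1−α)·2058 of feed at 0.925 water and removes 0.439 of that water:
0.439×0.925×(1−α)×2058 = 242.12
(1−α) = 242.12/835.7 = 0.2897;  α = 0.7103.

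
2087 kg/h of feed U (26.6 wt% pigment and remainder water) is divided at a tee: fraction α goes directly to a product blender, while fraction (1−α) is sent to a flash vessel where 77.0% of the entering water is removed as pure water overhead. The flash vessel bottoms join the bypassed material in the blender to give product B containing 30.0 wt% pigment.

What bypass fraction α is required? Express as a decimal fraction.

All 2087×0.266 = 555.14 kg/h of pigment reaches B, so B = 555.14/0.300 = 1850.5 kg/h and vapour = 236.53 kg/h.
The evaporator receives (1−α)·2087 of feed at 0.734 water and removes 0.770 of that water:
0.770×0.734×(1−α)×2087 = 236.53
(1−α) = 236.53/1179.5 = 0.2005;  α = 0.7995.

0.799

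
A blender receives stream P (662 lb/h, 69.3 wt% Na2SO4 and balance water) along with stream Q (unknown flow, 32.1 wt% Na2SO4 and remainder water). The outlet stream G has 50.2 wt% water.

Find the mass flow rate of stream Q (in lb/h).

729.3 lb/h

Let Q be the unknown flow. Total out = 662 + Q.
water balance: 203.23 + 0.679·Q = 0.502·(662 + Q)
(0.679 − 0.502)·Q = 0.502×662 − 203.23 = 129.09
Q = 129.09 / 0.177 = 729.32 lb/h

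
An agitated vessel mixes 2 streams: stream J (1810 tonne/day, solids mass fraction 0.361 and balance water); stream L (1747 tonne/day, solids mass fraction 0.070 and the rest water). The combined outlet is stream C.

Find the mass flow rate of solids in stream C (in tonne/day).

775.7 tonne/day

solids out = solids in = 1810×0.361 + 1747×0.070 = 775.7 tonne/day.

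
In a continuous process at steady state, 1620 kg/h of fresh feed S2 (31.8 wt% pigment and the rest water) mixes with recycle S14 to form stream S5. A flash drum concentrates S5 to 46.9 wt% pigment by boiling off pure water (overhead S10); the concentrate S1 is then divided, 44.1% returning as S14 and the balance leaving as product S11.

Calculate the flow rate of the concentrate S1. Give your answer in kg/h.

Overall pigment balance (none leaves overhead): pigment in fresh feed = pigment in product, i.e. 1620×0.318 = (1−0.441)·S1·0.469.
S1 = 515.16/(0.469×0.559) = 1965 kg/h.

1965 kg/h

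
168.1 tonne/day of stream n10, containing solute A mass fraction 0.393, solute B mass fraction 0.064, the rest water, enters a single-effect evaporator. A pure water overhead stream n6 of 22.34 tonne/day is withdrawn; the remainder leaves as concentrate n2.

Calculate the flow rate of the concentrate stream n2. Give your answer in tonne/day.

145.8 tonne/day

Concentrate = 168.1 − 22.34 = 145.76 tonne/day.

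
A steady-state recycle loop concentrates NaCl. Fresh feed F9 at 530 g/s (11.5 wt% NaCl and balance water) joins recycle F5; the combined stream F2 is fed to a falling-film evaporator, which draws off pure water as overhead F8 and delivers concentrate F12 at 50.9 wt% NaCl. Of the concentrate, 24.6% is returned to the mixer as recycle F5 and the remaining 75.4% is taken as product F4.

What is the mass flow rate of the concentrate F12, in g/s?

Overall NaCl balance (none leaves overhead): NaCl in fresh feed = NaCl in product, i.e. 530×0.115 = (1−0.246)·F12·0.509.
F12 = 60.95/(0.509×0.754) = 158.81 g/s.

158.8 g/s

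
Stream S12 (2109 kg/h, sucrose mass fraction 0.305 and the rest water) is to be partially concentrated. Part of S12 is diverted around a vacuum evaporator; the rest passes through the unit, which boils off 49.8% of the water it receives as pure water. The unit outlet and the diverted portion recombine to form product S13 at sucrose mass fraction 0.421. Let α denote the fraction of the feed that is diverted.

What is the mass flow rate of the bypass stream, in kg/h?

430 kg/h

All 2109×0.305 = 643.25 kg/h of sucrose reaches S13, so S13 = 643.25/0.421 = 1527.9 kg/h and vapour = 581.1 kg/h.
The evaporator receives (1−α)·2109 of feed at 0.695 water and removes 0.498 of that water:
0.498×0.695×(1−α)×2109 = 581.1
(1−α) = 581.1/729.95 = 0.7961;  α = 0.2039.
Bypass flow = 0.2039×2109 = 430.05 kg/h.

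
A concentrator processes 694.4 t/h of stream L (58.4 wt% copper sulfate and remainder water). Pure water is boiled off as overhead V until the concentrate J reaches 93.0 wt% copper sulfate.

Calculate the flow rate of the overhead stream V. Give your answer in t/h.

copper sulfate is conserved: 694.4×0.584 = 405.53 t/h all reports to the concentrate.
Concentrate = 405.53/(target fraction) = 436.05 t/h.
Overhead = 694.4 − 436.05 = 258.35 t/h.

258.3 t/h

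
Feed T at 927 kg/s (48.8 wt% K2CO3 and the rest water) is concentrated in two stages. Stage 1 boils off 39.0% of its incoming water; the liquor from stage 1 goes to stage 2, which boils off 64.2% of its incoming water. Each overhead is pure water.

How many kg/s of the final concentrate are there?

556 kg/s

water in feed = 927×0.512 = 474.62 kg/s.
After stage 1: water left = (1−0.390)×474.62 = 289.52; stream total = 741.9 kg/s.
After stage 2: water left = (1−0.642)×289.52 = 103.65; final concentrate = 556.02 kg/s.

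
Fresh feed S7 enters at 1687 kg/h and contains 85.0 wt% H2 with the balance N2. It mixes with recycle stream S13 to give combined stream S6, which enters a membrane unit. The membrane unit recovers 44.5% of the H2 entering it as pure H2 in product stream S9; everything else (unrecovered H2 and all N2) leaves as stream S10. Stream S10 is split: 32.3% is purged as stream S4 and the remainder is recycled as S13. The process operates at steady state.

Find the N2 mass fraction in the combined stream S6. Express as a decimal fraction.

0.254

N2 enters only via S7 and leaves only via the purge: 1687×0.150 = 0.323×(N2 in S10), and the membrane unit passes all N2, so N2 in S6 = N2 in S10 = 783.44 kg/h.
H2 in S6: m_A = 1687×0.850 + (1−0.323)·(1−0.445)·m_A, so m_A = 1434/0.6243 = 2297 kg/h.
S6 = 2297 + 783.44 = 3080.5 kg/h.
N2 fraction in S6 = 783.44/3080.5 = 0.254.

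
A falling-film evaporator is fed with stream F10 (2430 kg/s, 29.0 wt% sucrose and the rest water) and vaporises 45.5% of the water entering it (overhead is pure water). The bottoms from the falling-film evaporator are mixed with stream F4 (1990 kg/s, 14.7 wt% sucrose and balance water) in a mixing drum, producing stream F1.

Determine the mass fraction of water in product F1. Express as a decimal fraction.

Vapour removed = 0.455×0.710×2430 = 785.01 kg/s; concentrate = 1645 kg/s.
water reaching the mixer = 940.29 (from concentrate) + 1990×0.853 = 2637.8 kg/s.
Product flow = 1645 + 1990 = 3635 kg/s; water fraction = 0.726.

0.726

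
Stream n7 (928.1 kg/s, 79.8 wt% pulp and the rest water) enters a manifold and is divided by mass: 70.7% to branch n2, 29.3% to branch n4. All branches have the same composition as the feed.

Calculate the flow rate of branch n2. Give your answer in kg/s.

Branch n2 flow = 0.707×928.1 = 656.17 kg/s.

656.2 kg/s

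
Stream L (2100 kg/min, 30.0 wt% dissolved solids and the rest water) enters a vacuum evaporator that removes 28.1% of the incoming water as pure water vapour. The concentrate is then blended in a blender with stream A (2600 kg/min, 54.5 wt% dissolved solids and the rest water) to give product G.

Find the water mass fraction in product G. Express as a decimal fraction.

Vapour removed = 0.281×0.700×2100 = 413.07 kg/min; concentrate = 1686.9 kg/min.
water reaching the mixer = 1056.9 (from concentrate) + 2600×0.455 = 2239.9 kg/min.
Product flow = 1686.9 + 2600 = 4286.9 kg/min; water fraction = 0.523.

0.523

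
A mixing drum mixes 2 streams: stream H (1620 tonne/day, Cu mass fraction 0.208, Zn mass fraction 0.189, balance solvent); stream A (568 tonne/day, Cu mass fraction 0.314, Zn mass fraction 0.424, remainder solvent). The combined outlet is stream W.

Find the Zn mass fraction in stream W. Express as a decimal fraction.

0.250

Total flow out = 1620 + 568 = 2188 tonne/day.
Zn in = 1620×0.189 + 568×0.424 = 547.01 tonne/day.
Zn mass fraction in W = 547.01/2188 = 0.250.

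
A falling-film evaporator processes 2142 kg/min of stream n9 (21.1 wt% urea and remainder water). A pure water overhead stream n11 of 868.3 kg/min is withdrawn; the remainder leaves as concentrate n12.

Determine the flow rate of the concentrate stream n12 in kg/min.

Concentrate = 2142 − 868.3 = 1273.7 kg/min.

1274 kg/min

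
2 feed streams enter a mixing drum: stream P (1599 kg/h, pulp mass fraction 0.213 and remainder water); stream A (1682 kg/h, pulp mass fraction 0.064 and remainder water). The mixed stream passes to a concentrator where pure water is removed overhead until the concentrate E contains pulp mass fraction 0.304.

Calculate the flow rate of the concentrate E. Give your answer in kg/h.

pulp entering = 1599×0.213 + 1682×0.064 = 448.24 kg/h.
All pulp reports to E, so E = 448.24/0.304 = 1474.5 kg/h.

1474 kg/h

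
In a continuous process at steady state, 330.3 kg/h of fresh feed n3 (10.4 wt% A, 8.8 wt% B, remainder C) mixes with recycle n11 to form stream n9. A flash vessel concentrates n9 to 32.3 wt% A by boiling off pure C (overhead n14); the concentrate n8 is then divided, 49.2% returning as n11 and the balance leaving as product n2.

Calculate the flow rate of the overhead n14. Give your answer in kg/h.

223.9 kg/h

Overall A balance (none leaves overhead): A in fresh feed = A in product, i.e. 330.3×0.104 = (1−0.492)·n8·0.323.
n8 = 34.351/(0.323×0.508) = 209.35 kg/h.
Recycle n11 = 0.492×209.35 = 103 kg/h.
Combined feed n9 = 330.3 + 103 = 433.3 kg/h.
Overhead n14 = n9 − n8 = 433.3 − 209.35 = 223.95 kg/h.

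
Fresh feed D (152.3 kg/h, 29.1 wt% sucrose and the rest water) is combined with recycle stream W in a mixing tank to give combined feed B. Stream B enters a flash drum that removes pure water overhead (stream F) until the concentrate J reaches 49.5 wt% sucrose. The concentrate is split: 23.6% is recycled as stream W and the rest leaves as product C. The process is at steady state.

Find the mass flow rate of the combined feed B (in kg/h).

180 kg/h

Overall sucrose balance (none leaves overhead): sucrose in fresh feed = sucrose in product, i.e. 152.3×0.291 = (1−0.236)·J·0.495.
J = 44.319/(0.495×0.764) = 117.19 kg/h.
Recycle W = 0.236×117.19 = 27.657 kg/h.
Combined feed B = 152.3 + 27.657 = 179.96 kg/h.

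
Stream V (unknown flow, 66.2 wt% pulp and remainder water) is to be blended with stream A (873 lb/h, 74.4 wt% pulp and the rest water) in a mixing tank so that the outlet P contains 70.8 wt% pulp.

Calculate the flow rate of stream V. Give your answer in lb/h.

Let V be the unknown flow. Total out = 873 + V.
pulp balance: 649.51 + 0.662·V = 0.708·(873 + V)
(0.662 − 0.708)·V = 0.708×873 − 649.51 = -31.428
V = -31.428 / -0.046 = 683.22 lb/h

683.2 lb/h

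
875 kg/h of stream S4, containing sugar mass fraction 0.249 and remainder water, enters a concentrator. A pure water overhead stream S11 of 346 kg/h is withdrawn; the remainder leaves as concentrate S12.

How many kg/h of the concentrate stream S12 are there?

Concentrate = 875 − 346 = 529 kg/h.

529 kg/h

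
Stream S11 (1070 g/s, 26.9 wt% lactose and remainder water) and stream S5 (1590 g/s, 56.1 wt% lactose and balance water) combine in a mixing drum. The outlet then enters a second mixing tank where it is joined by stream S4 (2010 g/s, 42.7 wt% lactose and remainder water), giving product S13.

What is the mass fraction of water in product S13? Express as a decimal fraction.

Overall, product flow = 4670 g/s.
water in = 1070×0.731 + 1590×0.439 + 2010×0.573 = 2631.9 g/s.
water fraction in S13 = 0.564.

0.564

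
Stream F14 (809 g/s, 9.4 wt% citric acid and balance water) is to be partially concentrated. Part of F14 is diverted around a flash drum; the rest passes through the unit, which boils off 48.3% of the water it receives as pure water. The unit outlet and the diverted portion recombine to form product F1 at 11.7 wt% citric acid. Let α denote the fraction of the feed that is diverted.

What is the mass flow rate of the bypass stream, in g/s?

445.6 g/s

All 809×0.094 = 76.046 g/s of citric acid reaches F1, so F1 = 76.046/0.117 = 649.97 g/s and vapour = 159.03 g/s.
The evaporator receives (1−α)·809 of feed at 0.906 water and removes 0.483 of that water:
0.483×0.906×(1−α)×809 = 159.03
(1−α) = 159.03/354.02 = 0.4492;  α = 0.5508.
Bypass flow = 0.5508×809 = 445.57 g/s.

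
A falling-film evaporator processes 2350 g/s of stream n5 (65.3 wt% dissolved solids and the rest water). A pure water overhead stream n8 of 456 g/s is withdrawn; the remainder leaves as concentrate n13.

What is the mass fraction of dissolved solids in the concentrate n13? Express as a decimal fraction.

dissolved solids is not removed: 2350×0.653 = 1534.5 g/s of dissolved solids enters n13.
Concentrate = 2350 − 456 = 1894 g/s.
Mass fraction = 1534.5/1894 = 0.8102.

0.8102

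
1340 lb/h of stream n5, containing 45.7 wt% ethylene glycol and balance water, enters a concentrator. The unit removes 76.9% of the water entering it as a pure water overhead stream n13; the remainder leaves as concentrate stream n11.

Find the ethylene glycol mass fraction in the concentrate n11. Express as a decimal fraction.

ethylene glycol is not removed: 1340×0.457 = 612.38 lb/h of ethylene glycol enters n11.
water entering = 1340×0.543 = 727.62 lb/h; overhead removed = 0.769×727.62 = 559.54 lb/h.
Concentrate = 1340 − 559.54 = 780.46 lb/h.
Mass fraction = 612.38/780.46 = 0.785.

0.785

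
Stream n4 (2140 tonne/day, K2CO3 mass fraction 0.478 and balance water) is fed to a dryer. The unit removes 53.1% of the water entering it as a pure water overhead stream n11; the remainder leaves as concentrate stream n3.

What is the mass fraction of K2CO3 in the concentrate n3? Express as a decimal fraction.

K2CO3 is not removed: 2140×0.478 = 1022.9 tonne/day of K2CO3 enters n3.
water entering = 2140×0.522 = 1117.1 tonne/day; overhead removed = 0.531×1117.1 = 593.17 tonne/day.
Concentrate = 2140 − 593.17 = 1546.8 tonne/day.
Mass fraction = 1022.9/1546.8 = 0.661.

0.661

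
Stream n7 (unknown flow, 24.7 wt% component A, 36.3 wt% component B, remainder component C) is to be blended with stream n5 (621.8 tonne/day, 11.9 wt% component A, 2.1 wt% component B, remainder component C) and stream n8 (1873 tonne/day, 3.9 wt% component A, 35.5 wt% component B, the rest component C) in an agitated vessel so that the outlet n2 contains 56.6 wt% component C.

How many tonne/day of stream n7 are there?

Let n7 be the unknown flow. Total out = 2494.8 + n7.
component C balance: 1669.8 + 0.390·n7 = 0.566·(2494.8 + n7)
(0.390 − 0.566)·n7 = 0.566×2494.8 − 1669.8 = -257.73
n7 = -257.73 / -0.176 = 1464.4 tonne/day

1464 tonne/day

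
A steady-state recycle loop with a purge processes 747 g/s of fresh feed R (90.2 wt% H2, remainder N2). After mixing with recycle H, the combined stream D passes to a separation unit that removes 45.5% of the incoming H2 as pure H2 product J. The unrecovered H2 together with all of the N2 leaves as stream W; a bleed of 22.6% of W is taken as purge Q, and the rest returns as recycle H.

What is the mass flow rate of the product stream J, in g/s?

H2 in D: m_A = 747×0.902 + (1−0.226)·(1−0.455)·m_A, so m_A = 673.79/0.5782 = 1165.4 g/s.
Product J = 0.455×1165.4 = 530.25 g/s.

530.3 g/s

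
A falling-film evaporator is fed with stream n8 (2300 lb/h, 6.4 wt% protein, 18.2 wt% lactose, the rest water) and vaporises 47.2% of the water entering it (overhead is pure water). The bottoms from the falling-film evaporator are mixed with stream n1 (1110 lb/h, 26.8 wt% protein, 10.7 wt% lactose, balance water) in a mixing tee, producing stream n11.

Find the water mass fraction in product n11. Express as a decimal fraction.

Vapour removed = 0.472×0.754×2300 = 818.54 lb/h; concentrate = 1481.5 lb/h.
water reaching the mixer = 915.66 (from concentrate) + 1110×0.625 = 1609.4 lb/h.
Product flow = 1481.5 + 1110 = 2591.5 lb/h; water fraction = 0.621.

0.621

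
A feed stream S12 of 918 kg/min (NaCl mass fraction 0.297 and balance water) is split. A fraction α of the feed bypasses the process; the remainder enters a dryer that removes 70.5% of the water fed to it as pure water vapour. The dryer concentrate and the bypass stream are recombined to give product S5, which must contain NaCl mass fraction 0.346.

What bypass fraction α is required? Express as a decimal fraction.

0.714

All 918×0.297 = 272.65 kg/min of NaCl reaches S5, so S5 = 272.65/0.346 = 787.99 kg/min and vapour = 130.01 kg/min.
The evaporator receives (1−α)·918 of feed at 0.703 water and removes 0.705 of that water:
0.705×0.703×(1−α)×918 = 130.01
(1−α) = 130.01/454.97 = 0.2857;  α = 0.7143.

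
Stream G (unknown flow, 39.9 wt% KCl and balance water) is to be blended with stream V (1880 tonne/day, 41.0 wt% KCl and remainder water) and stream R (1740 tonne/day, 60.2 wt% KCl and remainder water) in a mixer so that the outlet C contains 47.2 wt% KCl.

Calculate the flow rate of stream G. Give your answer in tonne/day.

1502 tonne/day

Let G be the unknown flow. Total out = 3620 + G.
KCl balance: 1818.3 + 0.399·G = 0.472·(3620 + G)
(0.399 − 0.472)·G = 0.472×3620 − 1818.3 = -109.64
G = -109.64 / -0.073 = 1501.9 tonne/day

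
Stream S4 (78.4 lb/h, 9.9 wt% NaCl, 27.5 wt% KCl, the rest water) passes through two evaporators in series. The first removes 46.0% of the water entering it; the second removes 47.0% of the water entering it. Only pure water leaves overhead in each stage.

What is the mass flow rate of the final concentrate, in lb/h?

43.37 lb/h

water in feed = 78.4×0.626 = 49.078 lb/h.
After stage 1: water left = (1−0.460)×49.078 = 26.502; stream total = 55.824 lb/h.
After stage 2: water left = (1−0.470)×26.502 = 14.046; final concentrate = 43.368 lb/h.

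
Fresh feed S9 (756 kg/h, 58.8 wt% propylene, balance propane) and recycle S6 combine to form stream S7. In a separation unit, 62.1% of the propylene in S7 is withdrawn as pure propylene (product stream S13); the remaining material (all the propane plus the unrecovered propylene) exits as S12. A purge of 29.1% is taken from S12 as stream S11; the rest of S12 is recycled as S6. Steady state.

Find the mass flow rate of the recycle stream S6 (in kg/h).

propane enters only via S9 and leaves only via the purge: 756×0.412 = 0.291×(propane in S12), and the separation unit passes all propane, so propane in S7 = propane in S12 = 1070.4 kg/h.
propylene in S7: m_A = 756×0.588 + (1−0.291)·(1−0.621)·m_A, so m_A = 444.53/0.7313 = 607.87 kg/h.
S12 = (1−0.621)×607.87 + 1070.4 = 1300.7 kg/h.
Recycle S6 = (1−0.291)×1300.7 = 922.22 kg/h.

922.2 kg/h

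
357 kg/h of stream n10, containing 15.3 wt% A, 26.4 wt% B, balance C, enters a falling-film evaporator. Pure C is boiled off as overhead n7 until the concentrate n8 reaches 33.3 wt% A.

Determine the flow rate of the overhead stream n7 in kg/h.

A is conserved: 357×0.153 = 54.621 kg/h all reports to the concentrate.
Concentrate = 54.621/(target fraction) = 164.03 kg/h.
Overhead = 357 − 164.03 = 192.97 kg/h.

193 kg/h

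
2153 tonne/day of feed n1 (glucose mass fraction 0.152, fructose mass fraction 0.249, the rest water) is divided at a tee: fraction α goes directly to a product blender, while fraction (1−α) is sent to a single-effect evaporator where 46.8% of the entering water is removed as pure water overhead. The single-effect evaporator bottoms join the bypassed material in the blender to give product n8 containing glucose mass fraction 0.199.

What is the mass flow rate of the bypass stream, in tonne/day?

339.1 tonne/day

All 2153×0.152 = 327.26 tonne/day of glucose reaches n8, so n8 = 327.26/0.199 = 1644.5 tonne/day and vapour = 508.5 tonne/day.
The evaporator receives (1−α)·2153 of feed at 0.599 water and removes 0.468 of that water:
0.468×0.599×(1−α)×2153 = 508.5
(1−α) = 508.5/603.55 = 0.8425;  α = 0.1575.
Bypass flow = 0.1575×2153 = 339.09 tonne/day.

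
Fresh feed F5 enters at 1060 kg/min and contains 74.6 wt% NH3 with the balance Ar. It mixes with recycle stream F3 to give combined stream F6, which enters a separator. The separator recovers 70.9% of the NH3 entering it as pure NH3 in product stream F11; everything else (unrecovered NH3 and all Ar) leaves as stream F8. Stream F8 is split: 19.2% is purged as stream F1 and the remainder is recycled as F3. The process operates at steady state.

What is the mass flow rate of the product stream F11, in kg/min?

733 kg/min

NH3 in F6: m_A = 1060×0.746 + (1−0.192)·(1−0.709)·m_A, so m_A = 790.76/0.7649 = 1033.8 kg/min.
Product F11 = 0.709×1033.8 = 733 kg/min.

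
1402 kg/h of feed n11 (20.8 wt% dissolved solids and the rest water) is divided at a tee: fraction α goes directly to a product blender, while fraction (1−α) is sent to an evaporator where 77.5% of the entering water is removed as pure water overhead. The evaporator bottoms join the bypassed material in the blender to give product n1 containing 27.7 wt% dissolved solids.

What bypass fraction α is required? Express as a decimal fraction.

0.594

All 1402×0.208 = 291.62 kg/h of dissolved solids reaches n1, so n1 = 291.62/0.277 = 1052.8 kg/h and vapour = 349.23 kg/h.
The evaporator receives (1−α)·1402 of feed at 0.792 water and removes 0.775 of that water:
0.775×0.792×(1−α)×1402 = 349.23
(1−α) = 349.23/860.55 = 0.4058;  α = 0.5942.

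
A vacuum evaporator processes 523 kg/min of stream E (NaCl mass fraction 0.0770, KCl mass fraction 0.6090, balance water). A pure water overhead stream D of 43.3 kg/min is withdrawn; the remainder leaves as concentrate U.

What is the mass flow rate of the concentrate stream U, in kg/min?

Concentrate = 523 − 43.3 = 479.7 kg/min.

479.7 kg/min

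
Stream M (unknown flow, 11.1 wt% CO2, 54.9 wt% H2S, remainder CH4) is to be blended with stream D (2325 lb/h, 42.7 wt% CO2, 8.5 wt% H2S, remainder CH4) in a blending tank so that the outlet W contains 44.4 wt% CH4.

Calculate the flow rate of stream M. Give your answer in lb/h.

Let M be the unknown flow. Total out = 2325 + M.
CH4 balance: 1134.6 + 0.340·M = 0.444·(2325 + M)
(0.340 − 0.444)·M = 0.444×2325 − 1134.6 = -102.3
M = -102.3 / -0.104 = 983.65 lb/h

983.7 lb/h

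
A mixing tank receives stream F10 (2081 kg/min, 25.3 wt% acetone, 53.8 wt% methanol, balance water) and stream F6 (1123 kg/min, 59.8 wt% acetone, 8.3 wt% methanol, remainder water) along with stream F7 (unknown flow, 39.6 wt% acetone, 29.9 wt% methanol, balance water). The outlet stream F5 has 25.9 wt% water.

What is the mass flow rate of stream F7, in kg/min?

797.2 kg/min

Let F7 be the unknown flow. Total out = 3204 + F7.
water balance: 793.17 + 0.305·F7 = 0.259·(3204 + F7)
(0.305 − 0.259)·F7 = 0.259×3204 − 793.17 = 36.67
F7 = 36.67 / 0.046 = 797.17 kg/min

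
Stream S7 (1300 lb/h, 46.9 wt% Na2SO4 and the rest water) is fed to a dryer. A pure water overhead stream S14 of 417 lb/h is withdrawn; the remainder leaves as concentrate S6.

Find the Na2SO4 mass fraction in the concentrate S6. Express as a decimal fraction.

0.690

Na2SO4 is not removed: 1300×0.469 = 609.7 lb/h of Na2SO4 enters S6.
Concentrate = 1300 − 417 = 883 lb/h.
Mass fraction = 609.7/883 = 0.690.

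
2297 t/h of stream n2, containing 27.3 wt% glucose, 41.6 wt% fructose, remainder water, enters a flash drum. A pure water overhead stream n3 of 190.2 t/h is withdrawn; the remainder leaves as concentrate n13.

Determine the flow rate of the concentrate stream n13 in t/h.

2107 t/h

Concentrate = 2297 − 190.2 = 2106.8 t/h.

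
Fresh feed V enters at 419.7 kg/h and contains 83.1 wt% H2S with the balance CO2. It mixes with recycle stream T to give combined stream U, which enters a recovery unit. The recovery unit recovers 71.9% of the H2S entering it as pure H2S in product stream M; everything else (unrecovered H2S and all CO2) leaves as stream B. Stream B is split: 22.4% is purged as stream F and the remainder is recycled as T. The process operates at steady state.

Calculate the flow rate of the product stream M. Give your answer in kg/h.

H2S in U: m_A = 419.7×0.831 + (1−0.224)·(1−0.719)·m_A, so m_A = 348.77/0.7819 = 446.03 kg/h.
Product M = 0.719×446.03 = 320.7 kg/h.

320.7 kg/h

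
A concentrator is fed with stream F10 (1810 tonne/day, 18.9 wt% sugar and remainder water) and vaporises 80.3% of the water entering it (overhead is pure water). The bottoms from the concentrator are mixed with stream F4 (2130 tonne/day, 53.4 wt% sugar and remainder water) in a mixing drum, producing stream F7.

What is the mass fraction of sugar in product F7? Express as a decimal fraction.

0.536

Vapour removed = 0.803×0.811×1810 = 1178.7 tonne/day; concentrate = 631.27 tonne/day.
sugar reaching the mixer = 342.09 (from concentrate) + 2130×0.534 = 1479.5 tonne/day.
Product flow = 631.27 + 2130 = 2761.3 tonne/day; sugar fraction = 0.536.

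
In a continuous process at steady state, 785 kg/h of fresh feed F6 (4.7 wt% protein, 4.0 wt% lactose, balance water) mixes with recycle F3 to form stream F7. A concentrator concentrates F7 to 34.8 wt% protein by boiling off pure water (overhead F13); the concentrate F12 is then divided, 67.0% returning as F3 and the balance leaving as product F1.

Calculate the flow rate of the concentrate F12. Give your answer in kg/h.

Overall protein balance (none leaves overhead): protein in fresh feed = protein in product, i.e. 785×0.047 = (1−0.670)·F12·0.348.
F12 = 36.895/(0.348×0.330) = 321.27 kg/h.

321.3 kg/h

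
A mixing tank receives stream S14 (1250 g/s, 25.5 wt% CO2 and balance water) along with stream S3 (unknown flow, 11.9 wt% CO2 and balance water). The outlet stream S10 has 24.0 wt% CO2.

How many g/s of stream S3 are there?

155 g/s

Let S3 be the unknown flow. Total out = 1250 + S3.
CO2 balance: 318.75 + 0.119·S3 = 0.240·(1250 + S3)
(0.119 − 0.240)·S3 = 0.240×1250 − 318.75 = -18.75
S3 = -18.75 / -0.121 = 154.96 g/s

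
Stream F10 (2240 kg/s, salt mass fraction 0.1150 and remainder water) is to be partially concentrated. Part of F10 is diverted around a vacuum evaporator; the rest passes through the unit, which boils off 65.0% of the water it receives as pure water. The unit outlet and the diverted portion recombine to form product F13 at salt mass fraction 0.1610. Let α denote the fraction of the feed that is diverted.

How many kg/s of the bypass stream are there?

All 2240×0.115 = 257.6 kg/s of salt reaches F13, so F13 = 257.6/0.161 = 1600 kg/s and vapour = 640 kg/s.
The evaporator receives (1−α)·2240 of feed at 0.885 water and removes 0.650 of that water:
0.650×0.885×(1−α)×2240 = 640
(1−α) = 640/1288.6 = 0.4967;  α = 0.5033.
Bypass flow = 0.5033×2240 = 1127.4 kg/s.

1127 kg/s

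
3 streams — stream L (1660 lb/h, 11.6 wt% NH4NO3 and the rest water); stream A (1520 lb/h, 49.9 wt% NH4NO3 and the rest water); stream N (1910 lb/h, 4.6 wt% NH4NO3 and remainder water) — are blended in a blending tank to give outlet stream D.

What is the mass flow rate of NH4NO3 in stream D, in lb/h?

NH4NO3 out = NH4NO3 in = 1660×0.116 + 1520×0.499 + 1910×0.046 = 1038.9 lb/h.

1039 lb/h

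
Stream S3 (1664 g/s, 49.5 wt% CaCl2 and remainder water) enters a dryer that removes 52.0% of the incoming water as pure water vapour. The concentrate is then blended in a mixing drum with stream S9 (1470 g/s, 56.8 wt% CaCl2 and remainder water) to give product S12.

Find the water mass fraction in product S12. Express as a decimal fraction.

Vapour removed = 0.520×0.505×1664 = 436.97 g/s; concentrate = 1227 g/s.
water reaching the mixer = 403.35 (from concentrate) + 1470×0.432 = 1038.4 g/s.
Product flow = 1227 + 1470 = 2697 g/s; water fraction = 0.385.

0.385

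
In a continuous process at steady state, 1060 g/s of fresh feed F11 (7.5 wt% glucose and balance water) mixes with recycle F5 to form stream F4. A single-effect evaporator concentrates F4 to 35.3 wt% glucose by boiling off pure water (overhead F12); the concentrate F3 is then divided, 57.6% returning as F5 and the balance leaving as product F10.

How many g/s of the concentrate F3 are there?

Overall glucose balance (none leaves overhead): glucose in fresh feed = glucose in product, i.e. 1060×0.075 = (1−0.576)·F3·0.353.
F3 = 79.5/(0.353×0.424) = 531.16 g/s.

531.2 g/s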